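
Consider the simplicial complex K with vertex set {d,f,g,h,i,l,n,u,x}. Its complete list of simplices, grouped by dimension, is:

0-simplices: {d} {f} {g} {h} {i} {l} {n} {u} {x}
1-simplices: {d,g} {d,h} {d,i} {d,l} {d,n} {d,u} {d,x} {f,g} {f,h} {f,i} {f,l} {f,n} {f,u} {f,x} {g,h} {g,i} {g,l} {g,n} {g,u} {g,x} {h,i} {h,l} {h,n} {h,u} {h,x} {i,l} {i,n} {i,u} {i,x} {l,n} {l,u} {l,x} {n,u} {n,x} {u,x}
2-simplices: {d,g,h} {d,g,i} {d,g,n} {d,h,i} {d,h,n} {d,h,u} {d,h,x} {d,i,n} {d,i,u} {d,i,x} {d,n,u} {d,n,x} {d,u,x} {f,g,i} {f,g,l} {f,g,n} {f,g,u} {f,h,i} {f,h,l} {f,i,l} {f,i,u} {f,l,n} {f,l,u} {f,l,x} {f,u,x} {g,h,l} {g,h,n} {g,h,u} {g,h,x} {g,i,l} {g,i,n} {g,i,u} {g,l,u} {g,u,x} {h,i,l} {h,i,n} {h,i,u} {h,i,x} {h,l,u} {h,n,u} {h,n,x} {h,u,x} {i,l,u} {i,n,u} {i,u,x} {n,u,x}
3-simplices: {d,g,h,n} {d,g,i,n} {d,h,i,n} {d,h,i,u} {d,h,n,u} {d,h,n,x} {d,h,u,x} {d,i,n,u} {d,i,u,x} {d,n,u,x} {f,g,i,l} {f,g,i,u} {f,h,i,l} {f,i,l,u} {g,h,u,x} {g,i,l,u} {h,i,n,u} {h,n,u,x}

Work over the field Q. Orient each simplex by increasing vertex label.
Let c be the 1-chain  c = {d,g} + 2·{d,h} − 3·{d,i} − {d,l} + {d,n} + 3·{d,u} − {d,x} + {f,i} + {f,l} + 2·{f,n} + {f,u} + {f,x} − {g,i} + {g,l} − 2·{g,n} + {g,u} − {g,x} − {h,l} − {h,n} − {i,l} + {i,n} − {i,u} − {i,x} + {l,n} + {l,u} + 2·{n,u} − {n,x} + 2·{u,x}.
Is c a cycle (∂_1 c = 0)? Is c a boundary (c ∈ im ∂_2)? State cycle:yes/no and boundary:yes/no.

n_0=9 n_1=35 n_2=46 n_3=18  [Q]
∂1: piv[dg,dh,di,dl,dn,du,dx,fg] rk=8  ker:fh,fi,fl,fn,fu,fx,gh,gi,gl,gn,gu,gx,hi,hl,hn,hu,hx,il,in,iu,ix,ln,lu,lx,nu,nx,ux
∂2: piv[dgh,dgi,dgn,dhi,dhn,dhu,dhx,din,diu,dix,dnu,dnx,dux,fgi,fgl,fgn,fgu,fhi,fhl,fil,fiu,fln,flu,flx,fux,ghx] rk=26  ker:ghl,ghn,ghu,gil,gin,giu,glu,gux,hil,hin,hiu,hix,hlu,hnu,hnx,hux,ilu,inu,iux,nux
∂3: piv[dghn,dgin,dhin,dhiu,dhnu,dhnx,dhux,dinu,diux,dnux,fgil,fgiu,fhil,filu,ghux,gilu] rk=16  ker:hinu,hnux
∂1c = −2·{d} − 6·{f} + 3·{g} + 4·{h} − {i} − 3·{l} + {n} + 5·{u} − {x}

cycle:no boundary:no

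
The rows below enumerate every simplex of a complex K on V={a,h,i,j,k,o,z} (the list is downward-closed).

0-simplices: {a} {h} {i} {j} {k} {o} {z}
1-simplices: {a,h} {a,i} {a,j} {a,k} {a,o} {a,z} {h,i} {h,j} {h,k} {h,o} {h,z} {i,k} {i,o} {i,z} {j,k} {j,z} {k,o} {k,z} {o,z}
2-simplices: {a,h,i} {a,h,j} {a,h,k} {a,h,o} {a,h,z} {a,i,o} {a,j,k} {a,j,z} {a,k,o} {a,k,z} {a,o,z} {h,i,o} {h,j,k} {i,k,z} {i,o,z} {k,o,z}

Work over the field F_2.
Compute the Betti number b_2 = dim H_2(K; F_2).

b_2=3

n_0=7 n_1=19 n_2=16  [Z2]
∂1: piv[ah,ai,aj,ak,ao,az] rk=6  ker:hi,hj,hk,ho,hz,ik,io,iz,jk,jz,ko,kz,oz
∂2: piv[ahi,ahj,ahk,aho,ahz,aio,ajk,ajz,ako,akz,aoz,ikz,ioz] rk=13  ker:hio,hjk,koz
b_2=(16−13)−0=3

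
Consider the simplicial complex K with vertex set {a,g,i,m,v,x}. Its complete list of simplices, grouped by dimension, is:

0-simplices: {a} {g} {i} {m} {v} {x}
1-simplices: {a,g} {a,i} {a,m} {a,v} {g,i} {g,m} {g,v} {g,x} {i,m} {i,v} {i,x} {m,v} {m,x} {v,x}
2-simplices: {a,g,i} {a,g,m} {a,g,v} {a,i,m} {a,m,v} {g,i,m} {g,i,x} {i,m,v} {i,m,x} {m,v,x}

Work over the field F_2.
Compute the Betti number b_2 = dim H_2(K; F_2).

n_0=6 n_1=14 n_2=10  [Z2]
∂1: piv[ag,ai,am,av,gx] rk=5  ker:gi,gm,gv,im,iv,ix,mv,mx,vx
∂2: piv[agi,agm,agv,aim,amv,gix,imv,imx,mvx] rk=9  ker:gim
b_2=(10−9)−0=1

b_2=1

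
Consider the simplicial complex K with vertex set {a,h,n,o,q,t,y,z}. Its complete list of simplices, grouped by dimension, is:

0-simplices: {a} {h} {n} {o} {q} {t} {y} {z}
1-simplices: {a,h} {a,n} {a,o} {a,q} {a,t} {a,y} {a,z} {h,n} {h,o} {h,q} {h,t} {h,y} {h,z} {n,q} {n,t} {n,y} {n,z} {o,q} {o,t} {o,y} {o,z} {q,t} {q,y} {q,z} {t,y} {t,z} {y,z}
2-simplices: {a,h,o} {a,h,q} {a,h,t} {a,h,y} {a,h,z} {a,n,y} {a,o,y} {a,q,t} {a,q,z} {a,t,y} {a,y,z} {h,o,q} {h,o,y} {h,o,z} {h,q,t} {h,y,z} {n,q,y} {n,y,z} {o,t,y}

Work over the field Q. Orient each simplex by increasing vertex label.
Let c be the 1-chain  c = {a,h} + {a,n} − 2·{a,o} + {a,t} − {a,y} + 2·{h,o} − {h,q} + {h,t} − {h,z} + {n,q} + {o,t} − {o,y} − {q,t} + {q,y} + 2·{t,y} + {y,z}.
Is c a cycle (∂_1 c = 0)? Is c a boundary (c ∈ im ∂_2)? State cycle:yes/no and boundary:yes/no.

n_0=8 n_1=27 n_2=19  [Q]
∂1: piv[ah,an,ao,aq,at,ay,az] rk=7  ker:hn,ho,hq,ht,hy,hz,nq,nt,ny,nz,oq,ot,oy,oz,qt,qy,qz,ty,tz,yz
∂2: piv[aho,ahq,aht,ahy,ahz,any,aoy,aqt,aqz,aty,ayz,hoq,hoz,nqy,nyz,oty] rk=16  ker:hoy,hqt,hyz
∂1c = 0
c vs im∂2: reduces to 0 ⇒ boundary

cycle:yes boundary:yes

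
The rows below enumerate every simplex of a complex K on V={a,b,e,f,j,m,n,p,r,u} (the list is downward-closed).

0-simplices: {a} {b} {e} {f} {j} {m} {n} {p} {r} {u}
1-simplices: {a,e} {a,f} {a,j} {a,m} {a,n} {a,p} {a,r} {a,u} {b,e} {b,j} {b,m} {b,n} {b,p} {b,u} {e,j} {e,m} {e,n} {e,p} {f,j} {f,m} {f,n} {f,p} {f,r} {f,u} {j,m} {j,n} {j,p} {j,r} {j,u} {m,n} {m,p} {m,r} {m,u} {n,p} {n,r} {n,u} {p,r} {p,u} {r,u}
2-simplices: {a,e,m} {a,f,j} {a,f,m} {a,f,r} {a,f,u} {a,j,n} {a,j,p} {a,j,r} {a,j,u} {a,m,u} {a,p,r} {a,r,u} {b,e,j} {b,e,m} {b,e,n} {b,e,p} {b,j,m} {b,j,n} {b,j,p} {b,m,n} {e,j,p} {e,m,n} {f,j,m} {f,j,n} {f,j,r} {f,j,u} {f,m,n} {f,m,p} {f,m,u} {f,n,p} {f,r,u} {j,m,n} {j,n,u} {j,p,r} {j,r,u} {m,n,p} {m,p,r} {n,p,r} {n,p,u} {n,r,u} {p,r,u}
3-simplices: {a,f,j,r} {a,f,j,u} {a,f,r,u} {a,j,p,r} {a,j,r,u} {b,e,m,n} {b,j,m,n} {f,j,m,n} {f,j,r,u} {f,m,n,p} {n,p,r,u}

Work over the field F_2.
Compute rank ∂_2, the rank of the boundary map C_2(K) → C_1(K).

rank∂_2=29

n_0=10 n_1=39 n_2=41 n_3=11  [Z2]
∂1: piv[ae,af,aj,am,an,ap,ar,au,be] rk=9  ker:bj,bm,bn,bp,bu,ej,em,en,ep,fj,fm,fn,fp,fr,fu,jm,jn,jp,jr,ju,mn,mp,mr,mu,np,nr,nu,pr,pu,ru
∂2: piv[aem,afj,afm,afr,afu,ajn,ajp,ajr,aju,amu,apr,aru,bej,bem,ben,bep,bjm,bjn,bjp,bmn,fjm,fjn,fmp,fnp,jnu,mpr,npr,npu,nru] rk=29  ker:ejp,emn,fjr,fju,fmn,fmu,fru,jmn,jpr,jru,mnp,pru
∂3: piv[afjr,afju,afru,ajpr,ajru,bemn,bjmn,fjmn,fmnp,npru] rk=10  ker:fjru
rk∂_2=29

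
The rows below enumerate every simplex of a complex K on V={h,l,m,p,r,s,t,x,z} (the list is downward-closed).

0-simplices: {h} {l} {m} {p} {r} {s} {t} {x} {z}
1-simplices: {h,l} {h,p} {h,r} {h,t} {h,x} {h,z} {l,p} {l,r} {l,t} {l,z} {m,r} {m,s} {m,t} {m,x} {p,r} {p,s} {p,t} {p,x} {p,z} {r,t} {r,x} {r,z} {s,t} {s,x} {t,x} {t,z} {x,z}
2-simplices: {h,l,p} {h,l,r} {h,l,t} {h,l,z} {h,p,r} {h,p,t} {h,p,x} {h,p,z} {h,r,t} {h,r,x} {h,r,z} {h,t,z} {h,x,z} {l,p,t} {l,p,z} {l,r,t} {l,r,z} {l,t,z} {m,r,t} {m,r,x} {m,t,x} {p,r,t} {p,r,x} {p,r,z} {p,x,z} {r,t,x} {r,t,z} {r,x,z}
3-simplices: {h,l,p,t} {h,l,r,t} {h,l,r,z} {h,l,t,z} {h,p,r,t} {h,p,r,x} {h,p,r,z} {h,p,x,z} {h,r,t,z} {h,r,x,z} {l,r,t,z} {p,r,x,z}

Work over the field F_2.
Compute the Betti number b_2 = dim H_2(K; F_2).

n_0=9 n_1=27 n_2=28 n_3=12  [Z2]
∂1: piv[hl,hp,hr,ht,hx,hz,mr,ms] rk=8  ker:lp,lr,lt,lz,mt,mx,pr,ps,pt,px,pz,rt,rx,rz,st,sx,tx,tz,xz
∂2: piv[hlp,hlr,hlt,hlz,hpr,hpt,hpx,hpz,hrt,hrx,hrz,htz,hxz,mrt,mrx,mtx] rk=16  ker:lpt,lpz,lrt,lrz,ltz,prt,prx,prz,pxz,rtx,rtz,rxz
∂3: piv[hlpt,hlrt,hlrz,hltz,hprt,hprx,hprz,hpxz,hrtz,hrxz] rk=10  ker:lrtz,prxz
b_2=(28−16)−10=2

b_2=2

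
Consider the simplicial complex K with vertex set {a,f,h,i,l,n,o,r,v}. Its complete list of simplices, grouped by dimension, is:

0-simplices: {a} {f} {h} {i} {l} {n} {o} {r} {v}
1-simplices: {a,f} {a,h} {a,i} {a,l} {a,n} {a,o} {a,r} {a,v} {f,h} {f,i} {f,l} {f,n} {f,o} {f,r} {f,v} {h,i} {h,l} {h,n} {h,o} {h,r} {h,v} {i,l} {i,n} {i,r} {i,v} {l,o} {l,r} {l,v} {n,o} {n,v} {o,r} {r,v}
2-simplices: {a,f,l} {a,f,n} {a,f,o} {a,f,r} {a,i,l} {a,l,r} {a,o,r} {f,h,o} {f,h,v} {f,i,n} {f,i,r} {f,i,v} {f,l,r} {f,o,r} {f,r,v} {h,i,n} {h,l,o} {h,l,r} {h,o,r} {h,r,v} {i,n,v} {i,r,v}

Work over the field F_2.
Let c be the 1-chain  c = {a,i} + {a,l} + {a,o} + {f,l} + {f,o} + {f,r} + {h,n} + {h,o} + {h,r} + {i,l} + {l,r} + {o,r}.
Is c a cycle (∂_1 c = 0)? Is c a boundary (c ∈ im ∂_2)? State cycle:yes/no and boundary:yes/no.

cycle:no boundary:no

n_0=9 n_1=32 n_2=22  [Z2]
∂1: piv[af,ah,ai,al,an,ao,ar,av] rk=8  ker:fh,fi,fl,fn,fo,fr,fv,hi,hl,hn,ho,hr,hv,il,in,ir,iv,lo,lr,lv,no,nv,or,rv
∂2: piv[afl,afn,afo,afr,ail,alr,aor,fho,fhv,fin,fir,fiv,frv,hin,hlo,hlr,hor,inv] rk=18  ker:flr,for,hrv,irv
∂1c = {a} + {f} + {h} + {n}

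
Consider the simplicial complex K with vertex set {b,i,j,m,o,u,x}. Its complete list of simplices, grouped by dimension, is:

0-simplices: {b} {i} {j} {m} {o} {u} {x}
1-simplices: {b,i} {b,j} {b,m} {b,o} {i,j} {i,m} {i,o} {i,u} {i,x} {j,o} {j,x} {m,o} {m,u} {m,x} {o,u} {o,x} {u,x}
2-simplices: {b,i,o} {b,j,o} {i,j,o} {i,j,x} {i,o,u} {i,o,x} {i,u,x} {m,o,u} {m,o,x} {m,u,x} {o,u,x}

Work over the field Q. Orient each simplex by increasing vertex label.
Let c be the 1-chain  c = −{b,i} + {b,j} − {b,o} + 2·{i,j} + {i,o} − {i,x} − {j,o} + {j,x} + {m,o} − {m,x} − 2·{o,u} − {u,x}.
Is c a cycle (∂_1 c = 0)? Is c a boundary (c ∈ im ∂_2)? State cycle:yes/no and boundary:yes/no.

n_0=7 n_1=17 n_2=11  [Q]
∂1: piv[bi,bj,bm,bo,iu,ix] rk=6  ker:ij,im,io,jo,jx,mo,mu,mx,ou,ox,ux
∂2: piv[bio,bjo,ijo,ijx,iou,iox,iux,mou,mox] rk=9  ker:mux,oux
∂1c = {b} − 3·{i} + 3·{j} + 2·{o} − {u} − 2·{x}

cycle:no boundary:no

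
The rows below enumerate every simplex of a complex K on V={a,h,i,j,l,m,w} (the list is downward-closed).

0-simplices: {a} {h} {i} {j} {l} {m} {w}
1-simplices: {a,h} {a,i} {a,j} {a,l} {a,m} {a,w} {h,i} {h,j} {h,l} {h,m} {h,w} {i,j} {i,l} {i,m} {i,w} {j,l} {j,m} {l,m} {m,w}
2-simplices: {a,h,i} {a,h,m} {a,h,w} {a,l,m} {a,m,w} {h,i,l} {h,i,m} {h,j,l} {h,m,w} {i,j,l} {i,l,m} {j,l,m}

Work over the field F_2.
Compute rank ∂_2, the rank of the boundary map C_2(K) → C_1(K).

n_0=7 n_1=19 n_2=12  [Z2]
∂1: piv[ah,ai,aj,al,am,aw] rk=6  ker:hi,hj,hl,hm,hw,ij,il,im,iw,jl,jm,lm,mw
∂2: piv[ahi,ahm,ahw,alm,amw,hil,him,hjl,ijl,ilm,jlm] rk=11  ker:hmw
rk∂_2=11

rank∂_2=11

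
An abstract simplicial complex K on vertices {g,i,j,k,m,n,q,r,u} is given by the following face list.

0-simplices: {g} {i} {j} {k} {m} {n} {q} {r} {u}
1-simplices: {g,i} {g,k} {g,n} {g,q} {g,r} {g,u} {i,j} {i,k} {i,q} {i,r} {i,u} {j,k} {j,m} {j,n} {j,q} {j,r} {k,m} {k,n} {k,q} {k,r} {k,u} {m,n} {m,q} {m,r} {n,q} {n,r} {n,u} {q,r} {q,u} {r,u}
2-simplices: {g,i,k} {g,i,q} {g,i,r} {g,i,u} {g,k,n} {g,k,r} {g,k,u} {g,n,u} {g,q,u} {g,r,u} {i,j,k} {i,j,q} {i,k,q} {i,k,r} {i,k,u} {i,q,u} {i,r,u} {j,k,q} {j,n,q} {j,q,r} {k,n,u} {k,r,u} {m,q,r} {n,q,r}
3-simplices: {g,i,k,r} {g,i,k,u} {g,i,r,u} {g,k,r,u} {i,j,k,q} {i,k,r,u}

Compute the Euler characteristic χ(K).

χ(K)=-3

n_0=9 n_1=30 n_2=24 n_3=6
χ=+9−30+24−6=-3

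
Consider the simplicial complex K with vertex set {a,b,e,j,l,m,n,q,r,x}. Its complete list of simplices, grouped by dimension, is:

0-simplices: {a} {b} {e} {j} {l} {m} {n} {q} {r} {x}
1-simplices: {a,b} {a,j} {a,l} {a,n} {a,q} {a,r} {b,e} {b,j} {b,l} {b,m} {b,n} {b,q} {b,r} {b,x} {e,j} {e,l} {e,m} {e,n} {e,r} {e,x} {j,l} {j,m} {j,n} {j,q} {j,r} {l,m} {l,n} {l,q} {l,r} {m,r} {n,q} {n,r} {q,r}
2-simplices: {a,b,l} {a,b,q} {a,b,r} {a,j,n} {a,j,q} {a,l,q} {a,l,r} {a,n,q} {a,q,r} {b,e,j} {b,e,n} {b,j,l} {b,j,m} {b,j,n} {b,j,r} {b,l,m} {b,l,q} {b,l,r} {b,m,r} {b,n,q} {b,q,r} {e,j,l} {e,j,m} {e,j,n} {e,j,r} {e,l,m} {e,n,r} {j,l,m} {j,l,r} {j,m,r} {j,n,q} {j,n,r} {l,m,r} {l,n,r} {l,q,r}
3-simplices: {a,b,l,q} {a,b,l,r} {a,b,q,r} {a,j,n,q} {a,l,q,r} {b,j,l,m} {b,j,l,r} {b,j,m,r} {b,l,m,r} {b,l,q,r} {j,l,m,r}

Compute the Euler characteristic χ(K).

χ(K)=1

n_0=10 n_1=33 n_2=35 n_3=11
χ=+10−33+35−11=1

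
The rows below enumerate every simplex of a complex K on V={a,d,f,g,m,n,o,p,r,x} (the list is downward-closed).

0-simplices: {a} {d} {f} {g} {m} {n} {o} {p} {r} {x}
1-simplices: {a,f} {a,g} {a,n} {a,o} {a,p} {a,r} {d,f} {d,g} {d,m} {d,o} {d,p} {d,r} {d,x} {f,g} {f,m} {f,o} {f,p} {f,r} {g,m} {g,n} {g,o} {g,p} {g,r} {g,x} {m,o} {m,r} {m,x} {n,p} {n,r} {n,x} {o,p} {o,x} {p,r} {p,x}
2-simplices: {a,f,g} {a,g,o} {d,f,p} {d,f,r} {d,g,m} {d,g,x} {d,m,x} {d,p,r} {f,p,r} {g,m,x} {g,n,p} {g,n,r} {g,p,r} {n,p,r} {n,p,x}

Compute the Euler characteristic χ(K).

χ(K)=-9

n_0=10 n_1=34 n_2=15
χ=+10−34+15=-9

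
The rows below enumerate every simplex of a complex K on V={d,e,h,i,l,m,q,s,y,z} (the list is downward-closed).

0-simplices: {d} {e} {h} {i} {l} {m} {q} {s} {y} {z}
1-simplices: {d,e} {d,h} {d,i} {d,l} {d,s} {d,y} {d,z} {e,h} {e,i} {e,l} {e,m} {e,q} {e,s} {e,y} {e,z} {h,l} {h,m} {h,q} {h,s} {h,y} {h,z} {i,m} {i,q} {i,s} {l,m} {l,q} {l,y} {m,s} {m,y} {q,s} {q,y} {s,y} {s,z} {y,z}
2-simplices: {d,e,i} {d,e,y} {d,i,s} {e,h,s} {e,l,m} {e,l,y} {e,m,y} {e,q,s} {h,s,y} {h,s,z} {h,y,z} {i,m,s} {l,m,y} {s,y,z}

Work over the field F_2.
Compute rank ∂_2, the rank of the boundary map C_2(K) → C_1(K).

n_0=10 n_1=34 n_2=14  [Z2]
∂1: piv[de,dh,di,dl,ds,dy,dz,em,eq] rk=9  ker:eh,ei,el,es,ey,ez,hl,hm,hq,hs,hy,hz,im,iq,is,lm,lq,ly,ms,my,qs,qy,sy,sz,yz
∂2: piv[dei,dey,dis,ehs,elm,ely,emy,eqs,hsy,hsz,hyz,ims] rk=12  ker:lmy,syz
rk∂_2=12

rank∂_2=12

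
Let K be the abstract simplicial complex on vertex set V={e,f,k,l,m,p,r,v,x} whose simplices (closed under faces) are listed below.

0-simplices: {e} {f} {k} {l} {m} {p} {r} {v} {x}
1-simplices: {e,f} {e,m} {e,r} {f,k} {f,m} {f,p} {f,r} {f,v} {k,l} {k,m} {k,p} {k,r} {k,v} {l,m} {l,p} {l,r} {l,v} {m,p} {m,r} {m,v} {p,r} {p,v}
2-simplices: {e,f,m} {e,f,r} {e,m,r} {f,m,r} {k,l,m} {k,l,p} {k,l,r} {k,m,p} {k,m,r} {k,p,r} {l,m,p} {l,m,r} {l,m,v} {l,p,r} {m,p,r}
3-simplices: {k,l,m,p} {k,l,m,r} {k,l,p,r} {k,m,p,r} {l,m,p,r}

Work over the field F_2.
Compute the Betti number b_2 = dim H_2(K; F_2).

n_0=9 n_1=22 n_2=15 n_3=5  [Z2]
∂1: piv[ef,em,er,fk,fp,fv,kl] rk=7  ker:fm,fr,km,kp,kr,kv,lm,lp,lr,lv,mp,mr,mv,pr,pv
∂2: piv[efm,efr,emr,klm,klp,klr,kmp,kmr,kpr,lmv] rk=10  ker:fmr,lmp,lmr,lpr,mpr
∂3: piv[klmp,klmr,klpr,kmpr] rk=4  ker:lmpr
b_2=(15−10)−4=1

b_2=1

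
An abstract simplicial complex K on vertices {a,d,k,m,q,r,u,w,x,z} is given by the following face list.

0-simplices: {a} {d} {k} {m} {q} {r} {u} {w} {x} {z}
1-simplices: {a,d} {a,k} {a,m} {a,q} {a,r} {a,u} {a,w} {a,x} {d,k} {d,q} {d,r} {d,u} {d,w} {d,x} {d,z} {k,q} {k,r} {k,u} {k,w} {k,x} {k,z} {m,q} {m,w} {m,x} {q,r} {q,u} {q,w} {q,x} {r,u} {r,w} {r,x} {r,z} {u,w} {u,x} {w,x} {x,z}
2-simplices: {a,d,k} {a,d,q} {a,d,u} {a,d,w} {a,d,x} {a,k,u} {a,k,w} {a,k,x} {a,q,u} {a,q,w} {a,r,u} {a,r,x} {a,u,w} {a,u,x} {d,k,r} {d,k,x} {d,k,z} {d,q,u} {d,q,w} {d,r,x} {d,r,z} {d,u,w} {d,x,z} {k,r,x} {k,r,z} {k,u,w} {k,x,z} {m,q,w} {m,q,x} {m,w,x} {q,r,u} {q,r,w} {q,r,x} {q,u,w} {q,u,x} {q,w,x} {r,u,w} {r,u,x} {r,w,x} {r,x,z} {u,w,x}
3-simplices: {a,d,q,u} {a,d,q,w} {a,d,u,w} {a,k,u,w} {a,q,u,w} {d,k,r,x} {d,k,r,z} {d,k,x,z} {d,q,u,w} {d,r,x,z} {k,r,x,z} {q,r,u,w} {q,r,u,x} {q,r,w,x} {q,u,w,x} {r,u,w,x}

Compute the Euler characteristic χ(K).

n_0=10 n_1=36 n_2=41 n_3=16
χ=+10−36+41−16=-1

χ(K)=-1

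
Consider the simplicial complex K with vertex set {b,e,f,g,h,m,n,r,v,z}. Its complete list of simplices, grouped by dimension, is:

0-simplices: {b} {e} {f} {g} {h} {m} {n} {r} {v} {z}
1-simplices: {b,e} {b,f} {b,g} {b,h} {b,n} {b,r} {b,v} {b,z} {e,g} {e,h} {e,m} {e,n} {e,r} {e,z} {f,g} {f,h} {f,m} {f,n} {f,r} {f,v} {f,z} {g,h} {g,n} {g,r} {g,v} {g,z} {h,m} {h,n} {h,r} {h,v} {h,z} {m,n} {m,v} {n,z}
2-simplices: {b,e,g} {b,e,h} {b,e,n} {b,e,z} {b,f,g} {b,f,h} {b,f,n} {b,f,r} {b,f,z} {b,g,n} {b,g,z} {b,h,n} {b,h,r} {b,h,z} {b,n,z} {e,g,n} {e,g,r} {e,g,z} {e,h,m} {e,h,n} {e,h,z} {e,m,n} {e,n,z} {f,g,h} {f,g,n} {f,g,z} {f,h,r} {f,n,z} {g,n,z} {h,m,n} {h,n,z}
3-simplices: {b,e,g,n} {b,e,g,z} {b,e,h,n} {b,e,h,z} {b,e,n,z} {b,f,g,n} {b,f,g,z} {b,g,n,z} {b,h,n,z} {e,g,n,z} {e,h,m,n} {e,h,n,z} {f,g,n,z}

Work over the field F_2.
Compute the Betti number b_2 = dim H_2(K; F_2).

b_2=1

n_0=10 n_1=34 n_2=31 n_3=13  [Z2]
∂1: piv[be,bf,bg,bh,bn,br,bv,bz,em] rk=9  ker:eg,eh,en,er,ez,fg,fh,fm,fn,fr,fv,fz,gh,gn,gr,gv,gz,hm,hn,hr,hv,hz,mn,mv,nz
∂2: piv[beg,beh,ben,bez,bfg,bfh,bfn,bfr,bfz,bgn,bgz,bhn,bhr,bhz,bnz,egr,ehm,emn,fgh] rk=19  ker:egn,egz,ehn,ehz,enz,fgn,fgz,fhr,fnz,gnz,hmn,hnz
∂3: piv[begn,begz,behn,behz,benz,bfgn,bfgz,bgnz,bhnz,ehmn,fgnz] rk=11  ker:egnz,ehnz
b_2=(31−19)−11=1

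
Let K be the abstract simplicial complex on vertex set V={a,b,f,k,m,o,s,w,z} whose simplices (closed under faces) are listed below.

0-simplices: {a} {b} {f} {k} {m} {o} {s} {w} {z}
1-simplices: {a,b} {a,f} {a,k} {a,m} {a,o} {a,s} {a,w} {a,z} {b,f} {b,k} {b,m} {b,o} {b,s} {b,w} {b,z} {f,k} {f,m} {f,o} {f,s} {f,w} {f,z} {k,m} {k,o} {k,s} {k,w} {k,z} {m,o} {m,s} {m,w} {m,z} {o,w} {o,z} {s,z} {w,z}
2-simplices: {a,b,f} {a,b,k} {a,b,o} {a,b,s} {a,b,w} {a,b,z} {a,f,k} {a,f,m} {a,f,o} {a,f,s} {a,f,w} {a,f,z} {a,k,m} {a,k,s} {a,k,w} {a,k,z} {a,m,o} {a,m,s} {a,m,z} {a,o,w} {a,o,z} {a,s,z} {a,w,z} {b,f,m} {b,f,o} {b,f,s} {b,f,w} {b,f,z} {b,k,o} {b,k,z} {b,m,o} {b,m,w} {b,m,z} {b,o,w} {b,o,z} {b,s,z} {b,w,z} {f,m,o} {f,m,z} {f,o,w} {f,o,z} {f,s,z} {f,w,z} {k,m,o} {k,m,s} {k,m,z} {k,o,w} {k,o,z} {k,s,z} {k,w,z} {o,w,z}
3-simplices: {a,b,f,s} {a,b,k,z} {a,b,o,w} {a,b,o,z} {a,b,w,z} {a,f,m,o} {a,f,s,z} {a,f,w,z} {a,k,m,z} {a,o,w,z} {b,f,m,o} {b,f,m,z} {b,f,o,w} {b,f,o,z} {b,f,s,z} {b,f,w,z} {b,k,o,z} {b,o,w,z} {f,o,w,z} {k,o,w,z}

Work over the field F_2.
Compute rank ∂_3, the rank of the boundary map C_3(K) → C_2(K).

n_0=9 n_1=34 n_2=51 n_3=20  [Z2]
∂1: piv[ab,af,ak,am,ao,as,aw,az] rk=8  ker:bf,bk,bm,bo,bs,bw,bz,fk,fm,fo,fs,fw,fz,km,ko,ks,kw,kz,mo,ms,mw,mz,ow,oz,sz,wz
∂2: piv[abf,abk,abo,abs,abw,abz,afk,afm,afo,afs,afw,afz,akm,aks,akw,akz,amo,ams,amz,aow,aoz,asz,awz,bfm,bko,bmw] rk=26  ker:bfo,bfs,bfw,bfz,bkz,bmo,bmz,bow,boz,bsz,bwz,fmo,fmz,fow,foz,fsz,fwz,kmo,kms,kmz,kow,koz,ksz,kwz,owz
∂3: piv[abfs,abkz,abow,aboz,abwz,afmo,afsz,afwz,akmz,aowz,bfmo,bfmz,bfow,bfoz,bfsz,bfwz,bkoz,kowz] rk=18  ker:bowz,fowz
rk∂_3=18

rank∂_3=18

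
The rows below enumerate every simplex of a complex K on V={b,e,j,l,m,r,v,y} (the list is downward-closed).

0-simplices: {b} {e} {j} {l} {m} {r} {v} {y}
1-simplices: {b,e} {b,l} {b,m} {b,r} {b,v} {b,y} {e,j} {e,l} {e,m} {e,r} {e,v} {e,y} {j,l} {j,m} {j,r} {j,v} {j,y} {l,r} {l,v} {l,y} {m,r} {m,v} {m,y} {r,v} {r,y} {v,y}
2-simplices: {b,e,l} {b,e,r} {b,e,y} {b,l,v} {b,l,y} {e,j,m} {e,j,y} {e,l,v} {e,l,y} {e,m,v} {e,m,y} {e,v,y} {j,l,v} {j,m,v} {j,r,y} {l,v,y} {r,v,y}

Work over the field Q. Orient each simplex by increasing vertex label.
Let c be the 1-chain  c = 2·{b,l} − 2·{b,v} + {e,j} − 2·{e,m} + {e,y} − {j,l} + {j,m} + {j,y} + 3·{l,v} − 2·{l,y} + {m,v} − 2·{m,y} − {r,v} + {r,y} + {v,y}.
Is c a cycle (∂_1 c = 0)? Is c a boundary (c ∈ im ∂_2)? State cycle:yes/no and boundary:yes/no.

cycle:yes boundary:yes

n_0=8 n_1=26 n_2=17  [Q]
∂1: piv[be,bl,bm,br,bv,by,ej] rk=7  ker:el,em,er,ev,ey,jl,jm,jr,jv,jy,lr,lv,ly,mr,mv,my,rv,ry,vy
∂2: piv[bel,ber,bey,blv,bly,ejm,ejy,elv,emv,emy,evy,jlv,jmv,jry,rvy] rk=15  ker:ely,lvy
∂1c = 0
c vs im∂2: reduces to 0 ⇒ boundary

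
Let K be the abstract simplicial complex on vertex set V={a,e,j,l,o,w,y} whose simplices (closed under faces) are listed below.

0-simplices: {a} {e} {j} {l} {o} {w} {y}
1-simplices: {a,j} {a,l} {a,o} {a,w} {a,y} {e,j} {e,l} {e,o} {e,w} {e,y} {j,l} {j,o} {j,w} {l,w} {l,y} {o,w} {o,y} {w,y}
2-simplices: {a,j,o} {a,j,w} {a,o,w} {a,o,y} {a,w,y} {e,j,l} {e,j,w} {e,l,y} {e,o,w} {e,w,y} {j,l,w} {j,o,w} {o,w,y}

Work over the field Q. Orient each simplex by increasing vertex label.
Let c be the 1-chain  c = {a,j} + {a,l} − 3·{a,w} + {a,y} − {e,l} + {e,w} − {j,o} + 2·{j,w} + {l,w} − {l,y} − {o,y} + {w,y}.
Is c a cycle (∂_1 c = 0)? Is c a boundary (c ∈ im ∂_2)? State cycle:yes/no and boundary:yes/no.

n_0=7 n_1=18 n_2=13  [Q]
∂1: piv[aj,al,ao,aw,ay,ej] rk=6  ker:el,eo,ew,ey,jl,jo,jw,lw,ly,ow,oy,wy
∂2: piv[ajo,ajw,aow,aoy,awy,ejl,ejw,ely,eow,ewy,jlw] rk=11  ker:jow,owy
∂1c = 0
c vs im∂2: residual ≠ 0 ⇒ not boundary

cycle:yes boundary:no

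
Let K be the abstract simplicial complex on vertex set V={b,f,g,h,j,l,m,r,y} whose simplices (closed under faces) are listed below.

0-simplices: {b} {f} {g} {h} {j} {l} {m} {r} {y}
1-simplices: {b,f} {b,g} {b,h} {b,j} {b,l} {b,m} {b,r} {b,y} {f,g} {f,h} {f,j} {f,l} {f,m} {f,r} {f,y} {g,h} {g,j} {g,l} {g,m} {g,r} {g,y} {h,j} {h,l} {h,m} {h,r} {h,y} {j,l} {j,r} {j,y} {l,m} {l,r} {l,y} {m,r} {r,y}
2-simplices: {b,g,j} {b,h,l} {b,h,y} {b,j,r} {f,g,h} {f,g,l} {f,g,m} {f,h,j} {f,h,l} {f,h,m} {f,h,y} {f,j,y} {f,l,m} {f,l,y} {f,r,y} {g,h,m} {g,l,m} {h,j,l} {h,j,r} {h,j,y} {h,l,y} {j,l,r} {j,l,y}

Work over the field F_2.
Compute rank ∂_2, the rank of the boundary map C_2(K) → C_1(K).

rank∂_2=18

n_0=9 n_1=34 n_2=23  [Z2]
∂1: piv[bf,bg,bh,bj,bl,bm,br,by] rk=8  ker:fg,fh,fj,fl,fm,fr,fy,gh,gj,gl,gm,gr,gy,hj,hl,hm,hr,hy,jl,jr,jy,lm,lr,ly,mr,ry
∂2: piv[bgj,bhl,bhy,bjr,fgh,fgl,fgm,fhj,fhl,fhm,fhy,fjy,flm,fly,fry,hjl,hjr,jlr] rk=18  ker:ghm,glm,hjy,hly,jly
rk∂_2=18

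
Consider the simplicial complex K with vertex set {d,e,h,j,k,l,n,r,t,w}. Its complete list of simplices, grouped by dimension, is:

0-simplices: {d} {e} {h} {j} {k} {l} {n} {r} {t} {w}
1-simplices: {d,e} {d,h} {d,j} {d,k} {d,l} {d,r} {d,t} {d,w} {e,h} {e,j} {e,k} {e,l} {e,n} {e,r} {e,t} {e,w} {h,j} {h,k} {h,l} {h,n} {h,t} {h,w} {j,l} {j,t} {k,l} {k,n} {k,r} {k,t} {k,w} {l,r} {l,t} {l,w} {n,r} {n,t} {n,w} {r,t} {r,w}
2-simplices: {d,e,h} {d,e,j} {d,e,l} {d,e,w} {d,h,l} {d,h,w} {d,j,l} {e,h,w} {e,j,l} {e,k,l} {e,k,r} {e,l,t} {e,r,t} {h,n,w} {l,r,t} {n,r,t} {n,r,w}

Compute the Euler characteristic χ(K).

n_0=10 n_1=37 n_2=17
χ=+10−37+17=-10

χ(K)=-10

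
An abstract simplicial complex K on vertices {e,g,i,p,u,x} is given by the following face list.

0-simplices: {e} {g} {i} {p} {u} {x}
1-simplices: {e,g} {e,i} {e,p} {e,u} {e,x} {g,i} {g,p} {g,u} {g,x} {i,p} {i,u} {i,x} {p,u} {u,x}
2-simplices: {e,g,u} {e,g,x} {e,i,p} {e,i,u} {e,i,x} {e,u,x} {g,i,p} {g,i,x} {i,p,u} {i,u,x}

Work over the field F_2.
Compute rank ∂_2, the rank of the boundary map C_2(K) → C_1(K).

n_0=6 n_1=14 n_2=10  [Z2]
∂1: piv[eg,ei,ep,eu,ex] rk=5  ker:gi,gp,gu,gx,ip,iu,ix,pu,ux
∂2: piv[egu,egx,eip,eiu,eix,eux,gip,gix,ipu] rk=9  ker:iux
rk∂_2=9

rank∂_2=9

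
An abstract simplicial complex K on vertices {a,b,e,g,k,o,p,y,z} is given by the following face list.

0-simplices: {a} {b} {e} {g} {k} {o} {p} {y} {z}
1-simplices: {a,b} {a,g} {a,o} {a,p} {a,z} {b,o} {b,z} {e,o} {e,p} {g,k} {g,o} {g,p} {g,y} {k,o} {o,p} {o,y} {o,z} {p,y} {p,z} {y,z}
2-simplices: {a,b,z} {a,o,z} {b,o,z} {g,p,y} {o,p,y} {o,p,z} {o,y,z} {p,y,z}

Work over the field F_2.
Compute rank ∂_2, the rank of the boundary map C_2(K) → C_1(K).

rank∂_2=7

n_0=9 n_1=20 n_2=8  [Z2]
∂1: piv[ab,ag,ao,ap,az,eo,gk,gy] rk=8  ker:bo,bz,ep,go,gp,ko,op,oy,oz,py,pz,yz
∂2: piv[abz,aoz,boz,gpy,opy,opz,oyz] rk=7  ker:pyz
rk∂_2=7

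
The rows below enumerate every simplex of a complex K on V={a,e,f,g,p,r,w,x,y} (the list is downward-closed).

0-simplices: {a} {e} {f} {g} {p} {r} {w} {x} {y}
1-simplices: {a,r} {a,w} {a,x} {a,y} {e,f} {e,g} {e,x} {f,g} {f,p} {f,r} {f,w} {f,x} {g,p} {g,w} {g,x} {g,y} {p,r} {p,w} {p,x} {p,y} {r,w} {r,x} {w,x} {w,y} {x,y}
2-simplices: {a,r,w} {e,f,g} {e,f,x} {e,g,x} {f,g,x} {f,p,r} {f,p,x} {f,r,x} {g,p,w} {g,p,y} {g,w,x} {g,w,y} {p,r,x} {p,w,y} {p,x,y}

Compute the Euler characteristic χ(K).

n_0=9 n_1=25 n_2=15
χ=+9−25+15=-1

χ(K)=-1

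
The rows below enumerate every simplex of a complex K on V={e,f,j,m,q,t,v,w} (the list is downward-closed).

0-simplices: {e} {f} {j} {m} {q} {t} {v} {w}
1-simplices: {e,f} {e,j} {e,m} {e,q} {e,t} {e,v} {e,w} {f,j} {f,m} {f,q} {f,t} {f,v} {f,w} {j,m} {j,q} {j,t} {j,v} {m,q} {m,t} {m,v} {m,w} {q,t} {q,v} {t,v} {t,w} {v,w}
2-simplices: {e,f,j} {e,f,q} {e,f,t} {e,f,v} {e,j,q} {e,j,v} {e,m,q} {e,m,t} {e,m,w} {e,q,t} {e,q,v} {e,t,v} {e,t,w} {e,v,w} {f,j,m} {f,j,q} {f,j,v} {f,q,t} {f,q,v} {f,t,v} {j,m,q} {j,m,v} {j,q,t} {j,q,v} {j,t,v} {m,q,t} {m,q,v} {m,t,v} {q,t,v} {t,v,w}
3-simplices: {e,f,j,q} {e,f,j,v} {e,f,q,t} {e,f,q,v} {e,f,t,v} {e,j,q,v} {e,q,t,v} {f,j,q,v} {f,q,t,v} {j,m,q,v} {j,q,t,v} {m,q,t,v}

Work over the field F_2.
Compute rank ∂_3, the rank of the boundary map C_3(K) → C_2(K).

rank∂_3=10

n_0=8 n_1=26 n_2=30 n_3=12  [Z2]
∂1: piv[ef,ej,em,eq,et,ev,ew] rk=7  ker:fj,fm,fq,ft,fv,fw,jm,jq,jt,jv,mq,mt,mv,mw,qt,qv,tv,tw,vw
∂2: piv[efj,efq,eft,efv,ejq,ejv,emq,emt,emw,eqt,eqv,etv,etw,evw,fjm,jmq,jmv,jqt] rk=18  ker:fjq,fjv,fqt,fqv,ftv,jqv,jtv,mqt,mqv,mtv,qtv,tvw
∂3: piv[efjq,efjv,efqt,efqv,eftv,ejqv,eqtv,jmqv,jqtv,mqtv] rk=10  ker:fjqv,fqtv
rk∂_3=10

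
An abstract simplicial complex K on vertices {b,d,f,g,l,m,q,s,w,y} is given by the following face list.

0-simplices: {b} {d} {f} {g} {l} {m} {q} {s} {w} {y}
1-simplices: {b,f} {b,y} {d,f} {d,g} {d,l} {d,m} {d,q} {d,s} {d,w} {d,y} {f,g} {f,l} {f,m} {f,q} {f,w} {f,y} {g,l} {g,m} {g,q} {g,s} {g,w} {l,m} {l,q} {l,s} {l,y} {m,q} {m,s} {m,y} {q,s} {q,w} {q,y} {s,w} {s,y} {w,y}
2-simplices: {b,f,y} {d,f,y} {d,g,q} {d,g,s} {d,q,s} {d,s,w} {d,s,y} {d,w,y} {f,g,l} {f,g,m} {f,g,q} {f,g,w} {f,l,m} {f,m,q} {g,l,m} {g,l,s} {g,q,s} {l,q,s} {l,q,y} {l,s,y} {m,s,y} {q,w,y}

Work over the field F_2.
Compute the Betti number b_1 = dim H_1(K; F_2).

n_0=10 n_1=34 n_2=22  [Z2]
∂1: piv[bf,by,df,dg,dl,dm,dq,ds,dw] rk=9  ker:dy,fg,fl,fm,fq,fw,fy,gl,gm,gq,gs,gw,lm,lq,ls,ly,mq,ms,my,qs,qw,qy,sw,sy,wy
∂2: piv[bfy,dfy,dgq,dgs,dqs,dsw,dsy,dwy,fgl,fgm,fgq,fgw,flm,fmq,gls,lqs,lqy,lsy,msy,qwy] rk=20  ker:glm,gqs
b_1=(34−9)−20=5

b_1=5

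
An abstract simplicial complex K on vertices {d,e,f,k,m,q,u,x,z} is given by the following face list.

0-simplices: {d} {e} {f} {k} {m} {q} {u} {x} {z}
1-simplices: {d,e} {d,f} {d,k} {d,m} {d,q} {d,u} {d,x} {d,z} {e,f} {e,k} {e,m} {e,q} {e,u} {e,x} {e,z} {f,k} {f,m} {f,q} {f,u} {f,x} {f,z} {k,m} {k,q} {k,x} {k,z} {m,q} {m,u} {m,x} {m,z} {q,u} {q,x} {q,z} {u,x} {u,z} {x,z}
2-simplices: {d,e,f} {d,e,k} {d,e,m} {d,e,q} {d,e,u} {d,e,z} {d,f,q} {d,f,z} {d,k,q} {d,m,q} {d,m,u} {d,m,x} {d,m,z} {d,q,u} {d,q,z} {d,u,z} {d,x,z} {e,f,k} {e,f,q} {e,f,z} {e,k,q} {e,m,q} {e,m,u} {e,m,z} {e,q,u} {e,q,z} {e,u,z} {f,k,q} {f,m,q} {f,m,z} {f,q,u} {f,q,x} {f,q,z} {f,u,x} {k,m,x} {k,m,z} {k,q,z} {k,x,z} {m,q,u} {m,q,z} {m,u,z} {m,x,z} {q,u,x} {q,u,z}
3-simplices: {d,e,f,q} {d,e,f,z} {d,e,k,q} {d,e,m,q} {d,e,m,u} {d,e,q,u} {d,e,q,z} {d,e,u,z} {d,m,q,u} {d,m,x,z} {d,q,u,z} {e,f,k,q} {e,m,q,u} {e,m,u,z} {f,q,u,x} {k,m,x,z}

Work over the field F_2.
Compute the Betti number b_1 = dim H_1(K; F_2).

n_0=9 n_1=35 n_2=44 n_3=16  [Z2]
∂1: piv[de,df,dk,dm,dq,du,dx,dz] rk=8  ker:ef,ek,em,eq,eu,ex,ez,fk,fm,fq,fu,fx,fz,km,kq,kx,kz,mq,mu,mx,mz,qu,qx,qz,ux,uz,xz
∂2: piv[def,dek,dem,deq,deu,dez,dfq,dfz,dkq,dmq,dmu,dmx,dmz,dqu,dqz,duz,dxz,efk,fmq,fqu,fqx,fux,kmx,kmz,kqz] rk=25  ker:efq,efz,ekq,emq,emu,emz,equ,eqz,euz,fkq,fmz,fqz,kxz,mqu,mqz,muz,mxz,qux,quz
∂3: piv[defq,defz,dekq,demq,demu,dequ,deqz,deuz,dmqu,dmxz,dquz,efkq,emuz,fqux,kmxz] rk=15  ker:emqu
b_1=(35−8)−25=2

b_1=2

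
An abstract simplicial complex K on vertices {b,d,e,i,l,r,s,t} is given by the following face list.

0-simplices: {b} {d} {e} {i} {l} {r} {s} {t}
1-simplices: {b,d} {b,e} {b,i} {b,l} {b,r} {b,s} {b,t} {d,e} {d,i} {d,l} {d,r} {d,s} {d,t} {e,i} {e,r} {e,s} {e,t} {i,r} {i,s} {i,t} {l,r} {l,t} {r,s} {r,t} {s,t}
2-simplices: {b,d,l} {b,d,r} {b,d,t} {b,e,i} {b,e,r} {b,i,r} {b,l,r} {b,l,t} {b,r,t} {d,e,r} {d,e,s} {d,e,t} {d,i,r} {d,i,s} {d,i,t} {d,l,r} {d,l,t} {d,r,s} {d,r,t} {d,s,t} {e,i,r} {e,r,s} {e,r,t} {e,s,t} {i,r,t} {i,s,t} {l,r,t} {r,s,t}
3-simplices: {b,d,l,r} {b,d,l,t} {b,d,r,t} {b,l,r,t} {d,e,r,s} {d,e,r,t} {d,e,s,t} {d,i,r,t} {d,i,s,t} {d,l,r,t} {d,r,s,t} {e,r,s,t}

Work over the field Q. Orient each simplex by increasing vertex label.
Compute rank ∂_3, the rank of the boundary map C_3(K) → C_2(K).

rank∂_3=10

n_0=8 n_1=25 n_2=28 n_3=12  [Q]
∂1: piv[bd,be,bi,bl,br,bs,bt] rk=7  ker:de,di,dl,dr,ds,dt,ei,er,es,et,ir,is,it,lr,lt,rs,rt,st
∂2: piv[bdl,bdr,bdt,bei,ber,bir,blr,blt,brt,der,des,det,dir,dis,dit,drs,dst] rk=17  ker:dlr,dlt,drt,eir,ers,ert,est,irt,ist,lrt,rst
∂3: piv[bdlr,bdlt,bdrt,blrt,ders,dert,dest,dirt,dist,drst] rk=10  ker:dlrt,erst
rk∂_3=10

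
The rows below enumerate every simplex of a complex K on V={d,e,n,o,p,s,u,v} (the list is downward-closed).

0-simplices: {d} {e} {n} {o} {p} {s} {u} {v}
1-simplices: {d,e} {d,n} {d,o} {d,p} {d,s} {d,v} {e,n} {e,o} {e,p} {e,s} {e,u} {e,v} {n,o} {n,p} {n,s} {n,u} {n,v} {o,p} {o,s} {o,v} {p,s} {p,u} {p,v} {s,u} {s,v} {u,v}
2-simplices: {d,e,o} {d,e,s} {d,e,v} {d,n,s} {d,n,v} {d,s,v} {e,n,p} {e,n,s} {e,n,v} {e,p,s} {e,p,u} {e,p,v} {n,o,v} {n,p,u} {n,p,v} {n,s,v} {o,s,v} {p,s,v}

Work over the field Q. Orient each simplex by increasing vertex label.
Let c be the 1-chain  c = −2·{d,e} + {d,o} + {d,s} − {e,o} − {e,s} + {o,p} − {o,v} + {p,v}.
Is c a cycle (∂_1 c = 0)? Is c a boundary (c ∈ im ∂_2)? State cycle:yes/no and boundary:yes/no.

cycle:yes boundary:no

n_0=8 n_1=26 n_2=18  [Q]
∂1: piv[de,dn,do,dp,ds,dv,eu] rk=7  ker:en,eo,ep,es,ev,no,np,ns,nu,nv,op,os,ov,ps,pu,pv,su,sv,uv
∂2: piv[deo,des,dev,dns,dnv,dsv,enp,ens,eps,epu,epv,nov,npu,osv] rk=14  ker:env,npv,nsv,psv
∂1c = 0
c vs im∂2: residual ≠ 0 ⇒ not boundary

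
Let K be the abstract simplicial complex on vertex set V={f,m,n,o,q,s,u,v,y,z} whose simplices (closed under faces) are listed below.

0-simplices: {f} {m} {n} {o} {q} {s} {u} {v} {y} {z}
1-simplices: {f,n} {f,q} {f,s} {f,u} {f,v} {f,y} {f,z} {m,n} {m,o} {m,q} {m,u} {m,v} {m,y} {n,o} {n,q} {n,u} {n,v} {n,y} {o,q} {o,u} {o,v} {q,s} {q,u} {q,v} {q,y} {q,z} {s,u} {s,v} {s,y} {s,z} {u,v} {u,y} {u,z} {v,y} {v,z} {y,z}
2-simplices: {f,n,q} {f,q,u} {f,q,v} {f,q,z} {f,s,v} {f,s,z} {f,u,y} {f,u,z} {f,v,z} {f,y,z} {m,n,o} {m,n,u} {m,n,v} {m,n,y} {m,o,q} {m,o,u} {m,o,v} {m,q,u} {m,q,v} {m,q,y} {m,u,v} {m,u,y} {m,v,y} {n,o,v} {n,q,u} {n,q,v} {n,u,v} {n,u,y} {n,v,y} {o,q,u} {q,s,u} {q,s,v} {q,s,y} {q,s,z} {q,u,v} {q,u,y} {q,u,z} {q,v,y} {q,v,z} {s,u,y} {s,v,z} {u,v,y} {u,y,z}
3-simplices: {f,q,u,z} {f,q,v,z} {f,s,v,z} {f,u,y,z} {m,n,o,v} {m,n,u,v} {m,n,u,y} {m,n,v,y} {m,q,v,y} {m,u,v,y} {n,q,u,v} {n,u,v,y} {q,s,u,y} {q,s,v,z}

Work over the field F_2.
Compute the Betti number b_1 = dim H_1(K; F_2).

b_1=0

n_0=10 n_1=36 n_2=43 n_3=14  [Z2]
∂1: piv[fn,fq,fs,fu,fv,fy,fz,mn,mo] rk=9  ker:mq,mu,mv,my,no,nq,nu,nv,ny,oq,ou,ov,qs,qu,qv,qy,qz,su,sv,sy,sz,uv,uy,uz,vy,vz,yz
∂2: piv[fnq,fqu,fqv,fqz,fsv,fsz,fuy,fuz,fvz,fyz,mno,mnu,mnv,mny,moq,mou,mov,mqu,mqv,mqy,muv,muy,mvy,nqu,qsu,qsv,qsy] rk=27  ker:nov,nqv,nuv,nuy,nvy,oqu,qsz,quv,quy,quz,qvy,qvz,suy,svz,uvy,uyz
∂3: piv[fquz,fqvz,fsvz,fuyz,mnov,mnuv,mnuy,mnvy,mqvy,muvy,nquv,qsuy,qsvz] rk=13  ker:nuvy
b_1=(36−9)−27=0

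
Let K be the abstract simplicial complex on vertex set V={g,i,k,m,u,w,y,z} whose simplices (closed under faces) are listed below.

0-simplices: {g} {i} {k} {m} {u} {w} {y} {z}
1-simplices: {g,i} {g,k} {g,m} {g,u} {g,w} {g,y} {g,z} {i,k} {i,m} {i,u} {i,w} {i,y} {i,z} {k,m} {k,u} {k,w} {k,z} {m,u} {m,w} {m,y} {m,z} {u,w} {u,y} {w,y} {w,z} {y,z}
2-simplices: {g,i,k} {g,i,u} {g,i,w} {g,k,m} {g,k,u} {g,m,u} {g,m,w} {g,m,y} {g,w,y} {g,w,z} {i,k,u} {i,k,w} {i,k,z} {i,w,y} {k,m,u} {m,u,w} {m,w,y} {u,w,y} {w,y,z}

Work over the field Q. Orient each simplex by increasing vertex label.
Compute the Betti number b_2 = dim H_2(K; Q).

b_2=3

n_0=8 n_1=26 n_2=19  [Q]
∂1: piv[gi,gk,gm,gu,gw,gy,gz] rk=7  ker:ik,im,iu,iw,iy,iz,km,ku,kw,kz,mu,mw,my,mz,uw,uy,wy,wz,yz
∂2: piv[gik,giu,giw,gkm,gku,gmu,gmw,gmy,gwy,gwz,ikw,ikz,iwy,muw,uwy,wyz] rk=16  ker:iku,kmu,mwy
b_2=(19−16)−0=3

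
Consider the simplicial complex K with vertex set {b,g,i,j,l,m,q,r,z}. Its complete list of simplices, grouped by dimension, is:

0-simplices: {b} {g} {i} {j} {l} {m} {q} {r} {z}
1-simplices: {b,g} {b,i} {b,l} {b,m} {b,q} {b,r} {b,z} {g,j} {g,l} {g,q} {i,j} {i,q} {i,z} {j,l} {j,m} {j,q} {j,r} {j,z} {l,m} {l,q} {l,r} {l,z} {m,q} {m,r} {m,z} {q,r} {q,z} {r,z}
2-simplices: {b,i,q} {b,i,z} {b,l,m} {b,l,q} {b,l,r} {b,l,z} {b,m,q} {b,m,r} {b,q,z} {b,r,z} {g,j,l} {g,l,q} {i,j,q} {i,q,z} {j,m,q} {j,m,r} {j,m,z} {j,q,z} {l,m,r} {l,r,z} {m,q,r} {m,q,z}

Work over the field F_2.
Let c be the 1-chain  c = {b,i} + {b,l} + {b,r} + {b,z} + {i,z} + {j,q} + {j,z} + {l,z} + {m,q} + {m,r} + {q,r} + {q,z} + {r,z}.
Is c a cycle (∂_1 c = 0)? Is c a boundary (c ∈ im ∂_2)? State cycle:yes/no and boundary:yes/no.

cycle:yes boundary:yes

n_0=9 n_1=28 n_2=22  [Z2]
∂1: piv[bg,bi,bl,bm,bq,br,bz,gj] rk=8  ker:gl,gq,ij,iq,iz,jl,jm,jq,jr,jz,lm,lq,lr,lz,mq,mr,mz,qr,qz,rz
∂2: piv[biq,biz,blm,blq,blr,blz,bmq,bmr,bqz,brz,gjl,glq,ijq,jmq,jmr,jmz,jqz,mqr] rk=18  ker:iqz,lmr,lrz,mqz
∂1c = 0
c vs im∂2: reduces to 0 ⇒ boundary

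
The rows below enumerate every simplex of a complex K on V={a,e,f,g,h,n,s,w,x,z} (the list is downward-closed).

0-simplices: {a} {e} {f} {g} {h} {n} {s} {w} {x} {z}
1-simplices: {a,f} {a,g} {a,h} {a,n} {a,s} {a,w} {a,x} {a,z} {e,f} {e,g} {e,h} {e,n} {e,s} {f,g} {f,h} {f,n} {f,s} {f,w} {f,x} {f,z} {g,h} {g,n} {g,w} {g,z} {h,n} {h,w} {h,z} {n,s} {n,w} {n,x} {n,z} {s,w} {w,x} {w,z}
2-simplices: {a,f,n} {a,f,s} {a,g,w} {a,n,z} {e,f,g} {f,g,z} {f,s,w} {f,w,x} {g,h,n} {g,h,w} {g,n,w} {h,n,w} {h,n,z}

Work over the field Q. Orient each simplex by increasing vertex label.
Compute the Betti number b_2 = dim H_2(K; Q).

n_0=10 n_1=34 n_2=13  [Q]
∂1: piv[af,ag,ah,an,as,aw,ax,az,ef] rk=9  ker:eg,eh,en,es,fg,fh,fn,fs,fw,fx,fz,gh,gn,gw,gz,hn,hw,hz,ns,nw,nx,nz,sw,wx,wz
∂2: piv[afn,afs,agw,anz,efg,fgz,fsw,fwx,ghn,ghw,gnw,hnz] rk=12  ker:hnw
b_2=(13−12)−0=1

b_2=1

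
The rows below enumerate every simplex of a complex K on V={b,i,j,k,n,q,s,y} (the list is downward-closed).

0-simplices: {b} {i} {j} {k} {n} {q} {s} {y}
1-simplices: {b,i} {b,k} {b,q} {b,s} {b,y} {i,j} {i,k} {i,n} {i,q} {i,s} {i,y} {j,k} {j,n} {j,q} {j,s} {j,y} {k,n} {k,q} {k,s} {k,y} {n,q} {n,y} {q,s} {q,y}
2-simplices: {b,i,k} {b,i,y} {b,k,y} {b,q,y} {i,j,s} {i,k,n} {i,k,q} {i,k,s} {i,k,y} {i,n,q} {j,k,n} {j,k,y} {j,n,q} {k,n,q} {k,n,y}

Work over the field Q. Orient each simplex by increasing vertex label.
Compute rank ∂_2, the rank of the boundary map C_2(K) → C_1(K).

n_0=8 n_1=24 n_2=15  [Q]
∂1: piv[bi,bk,bq,bs,by,ij,in] rk=7  ker:ik,iq,is,iy,jk,jn,jq,js,jy,kn,kq,ks,ky,nq,ny,qs,qy
∂2: piv[bik,biy,bky,bqy,ijs,ikn,ikq,iks,inq,jkn,jky,jnq,kny] rk=13  ker:iky,knq
rk∂_2=13

rank∂_2=13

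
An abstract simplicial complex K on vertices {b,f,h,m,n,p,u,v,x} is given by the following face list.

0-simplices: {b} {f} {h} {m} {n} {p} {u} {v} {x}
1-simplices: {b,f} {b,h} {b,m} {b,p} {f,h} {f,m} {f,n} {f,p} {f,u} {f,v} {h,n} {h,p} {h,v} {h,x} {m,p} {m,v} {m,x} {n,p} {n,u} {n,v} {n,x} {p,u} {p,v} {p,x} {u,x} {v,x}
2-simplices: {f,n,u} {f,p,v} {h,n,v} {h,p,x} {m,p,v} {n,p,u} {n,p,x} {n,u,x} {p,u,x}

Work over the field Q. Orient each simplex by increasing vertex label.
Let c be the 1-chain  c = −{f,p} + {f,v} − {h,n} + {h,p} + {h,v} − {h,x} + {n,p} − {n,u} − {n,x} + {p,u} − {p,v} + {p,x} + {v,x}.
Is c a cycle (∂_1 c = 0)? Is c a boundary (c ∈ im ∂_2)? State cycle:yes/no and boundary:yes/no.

n_0=9 n_1=26 n_2=9  [Q]
∂1: piv[bf,bh,bm,bp,fn,fu,fv,hx] rk=8  ker:fh,fm,fp,hn,hp,hv,mp,mv,mx,np,nu,nv,nx,pu,pv,px,ux,vx
∂2: piv[fnu,fpv,hnv,hpx,mpv,npu,npx,nux] rk=8  ker:pux
∂1c = 0
c vs im∂2: residual ≠ 0 ⇒ not boundary

cycle:yes boundary:no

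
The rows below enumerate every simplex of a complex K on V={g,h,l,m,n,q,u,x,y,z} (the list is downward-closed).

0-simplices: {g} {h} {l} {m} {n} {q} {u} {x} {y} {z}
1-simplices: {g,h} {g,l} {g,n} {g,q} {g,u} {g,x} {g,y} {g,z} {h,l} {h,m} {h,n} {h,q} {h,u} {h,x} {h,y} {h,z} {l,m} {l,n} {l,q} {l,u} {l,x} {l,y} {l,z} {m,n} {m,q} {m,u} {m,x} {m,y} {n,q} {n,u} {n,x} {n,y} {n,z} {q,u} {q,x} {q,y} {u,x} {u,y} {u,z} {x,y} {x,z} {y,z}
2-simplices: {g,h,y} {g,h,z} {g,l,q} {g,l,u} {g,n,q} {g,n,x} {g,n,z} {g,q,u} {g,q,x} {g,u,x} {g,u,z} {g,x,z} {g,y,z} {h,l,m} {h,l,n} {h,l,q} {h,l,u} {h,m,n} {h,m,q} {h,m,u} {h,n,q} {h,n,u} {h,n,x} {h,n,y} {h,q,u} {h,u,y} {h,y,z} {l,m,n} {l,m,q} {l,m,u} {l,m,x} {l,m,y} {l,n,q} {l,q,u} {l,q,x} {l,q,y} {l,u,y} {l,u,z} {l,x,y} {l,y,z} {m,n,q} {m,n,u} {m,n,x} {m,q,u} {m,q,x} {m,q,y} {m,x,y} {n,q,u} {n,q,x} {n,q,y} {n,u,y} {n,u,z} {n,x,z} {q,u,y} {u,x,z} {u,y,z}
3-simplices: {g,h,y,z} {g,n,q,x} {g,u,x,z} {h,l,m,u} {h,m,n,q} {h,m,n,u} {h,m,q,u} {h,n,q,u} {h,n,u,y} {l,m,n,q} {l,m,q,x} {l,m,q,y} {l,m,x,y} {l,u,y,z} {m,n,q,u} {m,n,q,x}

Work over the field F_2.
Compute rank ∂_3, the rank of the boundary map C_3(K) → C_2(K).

n_0=10 n_1=42 n_2=56 n_3=16  [Z2]
∂1: piv[gh,gl,gn,gq,gu,gx,gy,gz,hm] rk=9  ker:hl,hn,hq,hu,hx,hy,hz,lm,ln,lq,lu,lx,ly,lz,mn,mq,mu,mx,my,nq,nu,nx,ny,nz,qu,qx,qy,ux,uy,uz,xy,xz,yz
∂2: piv[ghy,ghz,glq,glu,gnq,gnx,gnz,gqu,gqx,gux,guz,gxz,gyz,hlm,hln,hlq,hlu,hmn,hmq,hmu,hnq,hnu,hnx,hny,huy,lmx,lmy,lqx,lqy,luy,luz,lxy,lyz] rk=33  ker:hqu,hyz,lmn,lmq,lmu,lnq,lqu,mnq,mnu,mnx,mqu,mqx,mqy,mxy,nqu,nqx,nqy,nuy,nuz,nxz,quy,uxz,uyz
∂3: piv[ghyz,gnqx,guxz,hlmu,hmnq,hmnu,hmqu,hnqu,hnuy,lmnq,lmqx,lmqy,lmxy,luyz,mnqx] rk=15  ker:mnqu
rk∂_3=15

rank∂_3=15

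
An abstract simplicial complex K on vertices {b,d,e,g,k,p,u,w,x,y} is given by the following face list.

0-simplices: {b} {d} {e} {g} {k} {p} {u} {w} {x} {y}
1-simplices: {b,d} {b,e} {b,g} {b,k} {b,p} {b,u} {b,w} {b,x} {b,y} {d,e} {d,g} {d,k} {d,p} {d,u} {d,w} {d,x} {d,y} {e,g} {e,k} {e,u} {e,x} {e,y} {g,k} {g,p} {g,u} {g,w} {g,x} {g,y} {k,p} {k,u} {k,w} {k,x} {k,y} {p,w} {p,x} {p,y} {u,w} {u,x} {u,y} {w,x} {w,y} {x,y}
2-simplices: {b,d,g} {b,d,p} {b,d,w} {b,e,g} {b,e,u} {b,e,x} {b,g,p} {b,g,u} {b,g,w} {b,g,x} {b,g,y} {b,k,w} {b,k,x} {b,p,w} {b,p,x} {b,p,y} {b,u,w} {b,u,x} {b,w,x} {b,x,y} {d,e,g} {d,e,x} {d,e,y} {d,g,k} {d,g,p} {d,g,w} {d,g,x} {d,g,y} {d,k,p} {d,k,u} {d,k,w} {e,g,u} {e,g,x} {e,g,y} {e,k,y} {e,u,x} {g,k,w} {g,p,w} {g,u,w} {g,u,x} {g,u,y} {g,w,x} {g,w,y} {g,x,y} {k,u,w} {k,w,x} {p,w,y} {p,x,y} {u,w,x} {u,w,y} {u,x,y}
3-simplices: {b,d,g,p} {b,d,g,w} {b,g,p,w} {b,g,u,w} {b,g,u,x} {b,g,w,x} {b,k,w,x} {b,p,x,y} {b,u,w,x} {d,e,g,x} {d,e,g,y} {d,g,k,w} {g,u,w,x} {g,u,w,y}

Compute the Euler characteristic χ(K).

n_0=10 n_1=42 n_2=51 n_3=14
χ=+10−42+51−14=5

χ(K)=5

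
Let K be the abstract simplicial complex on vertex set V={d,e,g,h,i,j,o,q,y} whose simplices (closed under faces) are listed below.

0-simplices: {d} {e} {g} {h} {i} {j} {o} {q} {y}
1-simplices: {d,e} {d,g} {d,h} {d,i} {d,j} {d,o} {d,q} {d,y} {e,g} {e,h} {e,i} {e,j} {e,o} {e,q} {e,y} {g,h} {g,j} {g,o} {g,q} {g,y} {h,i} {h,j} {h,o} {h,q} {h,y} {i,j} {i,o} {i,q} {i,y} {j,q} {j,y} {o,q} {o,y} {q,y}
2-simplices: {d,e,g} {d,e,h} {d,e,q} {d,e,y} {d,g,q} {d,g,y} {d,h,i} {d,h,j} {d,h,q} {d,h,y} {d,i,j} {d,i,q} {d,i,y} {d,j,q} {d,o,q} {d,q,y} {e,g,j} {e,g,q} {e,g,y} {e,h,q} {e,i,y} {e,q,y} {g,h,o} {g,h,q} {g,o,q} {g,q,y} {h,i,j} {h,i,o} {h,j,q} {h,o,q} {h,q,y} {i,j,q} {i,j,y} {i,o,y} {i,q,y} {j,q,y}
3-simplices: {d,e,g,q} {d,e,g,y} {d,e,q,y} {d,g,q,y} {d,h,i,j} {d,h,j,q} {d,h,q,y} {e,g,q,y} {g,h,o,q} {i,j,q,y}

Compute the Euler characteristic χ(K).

n_0=9 n_1=34 n_2=36 n_3=10
χ=+9−34+36−10=1

χ(K)=1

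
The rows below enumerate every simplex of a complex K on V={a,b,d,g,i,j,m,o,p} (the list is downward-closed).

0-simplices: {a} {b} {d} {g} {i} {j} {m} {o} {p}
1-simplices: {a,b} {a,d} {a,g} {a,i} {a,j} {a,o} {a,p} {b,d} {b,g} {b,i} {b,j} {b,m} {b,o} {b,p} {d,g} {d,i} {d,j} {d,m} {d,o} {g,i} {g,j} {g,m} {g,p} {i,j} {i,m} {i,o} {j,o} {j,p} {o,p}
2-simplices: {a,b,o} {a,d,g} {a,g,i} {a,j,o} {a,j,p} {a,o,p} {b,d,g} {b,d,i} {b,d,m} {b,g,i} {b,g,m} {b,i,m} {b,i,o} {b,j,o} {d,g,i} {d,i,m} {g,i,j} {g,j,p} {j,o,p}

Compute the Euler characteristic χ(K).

n_0=9 n_1=29 n_2=19
χ=+9−29+19=-1

χ(K)=-1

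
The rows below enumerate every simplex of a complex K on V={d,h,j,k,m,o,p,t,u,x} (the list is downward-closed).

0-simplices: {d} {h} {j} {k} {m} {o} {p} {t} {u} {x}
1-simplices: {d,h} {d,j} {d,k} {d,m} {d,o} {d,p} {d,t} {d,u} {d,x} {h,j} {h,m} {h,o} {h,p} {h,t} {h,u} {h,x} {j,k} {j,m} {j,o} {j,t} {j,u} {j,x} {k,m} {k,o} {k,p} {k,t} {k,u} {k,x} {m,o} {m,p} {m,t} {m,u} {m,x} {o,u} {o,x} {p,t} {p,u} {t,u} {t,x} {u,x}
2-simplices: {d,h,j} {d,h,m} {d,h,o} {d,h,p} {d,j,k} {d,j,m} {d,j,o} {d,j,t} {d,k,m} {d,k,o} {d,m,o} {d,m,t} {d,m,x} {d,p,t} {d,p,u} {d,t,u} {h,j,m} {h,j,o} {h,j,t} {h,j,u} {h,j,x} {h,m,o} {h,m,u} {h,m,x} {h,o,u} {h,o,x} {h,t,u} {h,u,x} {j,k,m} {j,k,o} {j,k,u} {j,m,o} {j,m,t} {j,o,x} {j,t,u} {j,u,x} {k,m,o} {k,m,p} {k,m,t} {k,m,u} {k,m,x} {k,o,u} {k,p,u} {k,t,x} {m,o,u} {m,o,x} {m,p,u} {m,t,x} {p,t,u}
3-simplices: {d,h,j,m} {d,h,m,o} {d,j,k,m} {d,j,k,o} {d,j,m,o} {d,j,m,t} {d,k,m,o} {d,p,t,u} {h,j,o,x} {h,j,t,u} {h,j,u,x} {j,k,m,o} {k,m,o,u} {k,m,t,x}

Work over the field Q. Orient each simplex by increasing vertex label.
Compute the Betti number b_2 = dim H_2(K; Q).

n_0=10 n_1=40 n_2=49 n_3=14  [Q]
∂1: piv[dh,dj,dk,dm,do,dp,dt,du,dx] rk=9  ker:hj,hm,ho,hp,ht,hu,hx,jk,jm,jo,jt,ju,jx,km,ko,kp,kt,ku,kx,mo,mp,mt,mu,mx,ou,ox,pt,pu,tu,tx,ux
∂2: piv[dhj,dhm,dho,dhp,djk,djm,djo,djt,dkm,dko,dmo,dmt,dmx,dpt,dpu,dtu,hjt,hju,hjx,hmu,hmx,hou,hox,htu,hux,jku,kmp,kmt,kmx,kpu,ktx] rk=31  ker:hjm,hjo,hmo,jkm,jko,jmo,jmt,jox,jtu,jux,kmo,kmu,kou,mou,mox,mpu,mtx,ptu
∂3: piv[dhjm,dhmo,djkm,djko,djmo,djmt,dkmo,dptu,hjox,hjtu,hjux,kmou,kmtx] rk=13  ker:jkmo
b_2=(49−31)−13=5

b_2=5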